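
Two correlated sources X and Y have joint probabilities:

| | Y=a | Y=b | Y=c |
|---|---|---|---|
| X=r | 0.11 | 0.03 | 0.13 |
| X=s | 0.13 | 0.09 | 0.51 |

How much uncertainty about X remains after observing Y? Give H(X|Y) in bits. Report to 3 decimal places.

0.802 bits

Chain rule: H(X|Y) = H(X,Y) − H(Y).
Marginals: p(X) = (0.2700, 0.7300), p(Y) = (0.2400, 0.1200, 0.6400).
H(X,Y) = 2.0754 bits; H(Y) = 1.2733 bits.
H(X|Y) = 2.0754 − 1.2733 = 0.802 bits.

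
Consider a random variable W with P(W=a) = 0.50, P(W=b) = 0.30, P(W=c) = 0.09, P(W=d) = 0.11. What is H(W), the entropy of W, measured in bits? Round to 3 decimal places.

1.684 bits

H(W) = −Σ p·log₂ p.
  −(0.50)·log₂(0.50) = 0.5000
  −(0.30)·log₂(0.30) = 0.5211
  −(0.09)·log₂(0.09) = 0.3127
  −(0.11)·log₂(0.11) = 0.3503
Sum: 0.5000 + 0.5211 + 0.3127 + 0.3503 = 1.684 bits.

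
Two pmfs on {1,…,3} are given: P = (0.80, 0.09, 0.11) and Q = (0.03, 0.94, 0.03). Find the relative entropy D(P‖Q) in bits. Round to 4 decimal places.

D(P‖Q) = Σ p·log₂(p/q).
  0.80·log₂(0.80/0.03) = 3.78957
  0.09·log₂(0.09/0.94) = -0.30462
  0.11·log₂(0.11/0.03) = 0.20619
D(P‖Q) = 3.6911 bits.

3.6911 bits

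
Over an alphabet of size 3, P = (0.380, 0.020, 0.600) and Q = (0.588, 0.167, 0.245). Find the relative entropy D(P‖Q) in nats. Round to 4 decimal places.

D(P‖Q) = Σ p·ln(p/q).
  0.380·ln(0.380/0.588) = -0.16589
  0.020·ln(0.020/0.167) = -0.04245
  0.600·ln(0.600/0.245) = 0.53740
D(P‖Q) = 0.3291 nats.

0.3291 nats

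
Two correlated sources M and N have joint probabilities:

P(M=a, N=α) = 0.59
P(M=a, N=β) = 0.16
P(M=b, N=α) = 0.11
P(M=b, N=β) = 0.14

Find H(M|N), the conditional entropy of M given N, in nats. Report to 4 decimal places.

Chain rule: H(M|N) = H(M,N) − H(N).
Marginals: p(M) = (0.7500, 0.2500), p(N) = (0.7000, 0.3000).
H(M,N) = 1.1226 nats; H(N) = 0.6109 nats.
H(M|N) = 1.1226 − 0.6109 = 0.5117 nats.

0.5117 nats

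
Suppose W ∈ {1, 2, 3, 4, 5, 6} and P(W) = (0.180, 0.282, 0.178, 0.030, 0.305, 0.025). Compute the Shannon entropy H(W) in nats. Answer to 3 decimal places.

1.532 nats

H(W) = −Σ p·ln p.
  −(0.180)·ln(0.180) = 0.3087
  −(0.282)·ln(0.282) = 0.3570
  −(0.178)·ln(0.178) = 0.3072
  −(0.030)·ln(0.030) = 0.1052
  −(0.305)·ln(0.305) = 0.3622
  −(0.025)·ln(0.025) = 0.0922
Sum: 0.3087 + 0.3570 + 0.3072 + 0.1052 + 0.3622 + 0.0922 = 1.532 nats.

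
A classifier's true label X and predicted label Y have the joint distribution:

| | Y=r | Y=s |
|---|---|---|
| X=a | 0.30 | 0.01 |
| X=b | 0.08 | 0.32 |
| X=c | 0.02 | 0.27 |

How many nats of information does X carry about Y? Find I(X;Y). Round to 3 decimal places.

0.356 nats

Marginals: p(X) = (0.3100, 0.4000, 0.2900), p(Y) = (0.4000, 0.6000).
I(X;Y) = H(X) + H(Y) − H(X,Y).
H(X) = 1.0886, H(Y) = 0.6730, H(X,Y) = 1.4057.
I(X;Y) = 1.0886 + 0.6730 − 1.4057 = 0.356 nats.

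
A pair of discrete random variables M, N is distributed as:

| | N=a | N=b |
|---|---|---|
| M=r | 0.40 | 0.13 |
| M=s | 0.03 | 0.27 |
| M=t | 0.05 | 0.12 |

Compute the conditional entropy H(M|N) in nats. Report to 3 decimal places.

0.802 nats

Marginals: p(M) = (0.5300, 0.3000, 0.1700), p(N) = (0.4800, 0.5200).
H(M|N) = Σ p(N) · H(M|N=·).
  N=a: p=0.4800, H(M|N=a) = 0.5608
  N=b: p=0.5200, H(M|N=b) = 1.0253
Weighted sum = 0.802 nats.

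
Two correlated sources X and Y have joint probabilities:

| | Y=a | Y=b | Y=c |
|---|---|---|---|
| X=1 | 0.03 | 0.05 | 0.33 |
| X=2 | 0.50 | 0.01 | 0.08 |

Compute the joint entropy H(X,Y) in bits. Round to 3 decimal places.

1.754 bits

H(X,Y) = −Σ p(x,y)·log₂ p(x,y) over all 6 cells.
  cell (1,a): −0.03·log₂0.03 = 0.1518
  cell (1,b): −0.05·log₂0.05 = 0.2161
  cell (1,c): −0.33·log₂0.33 = 0.5278
  cell (2,a): −0.50·log₂0.50 = 0.5000
  cell (2,b): −0.01·log₂0.01 = 0.0664
  cell (2,c): −0.08·log₂0.08 = 0.2915
Sum = 1.754 bits.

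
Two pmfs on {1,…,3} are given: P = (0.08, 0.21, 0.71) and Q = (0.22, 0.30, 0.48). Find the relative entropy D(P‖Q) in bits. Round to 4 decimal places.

D(P‖Q) = Σ p·log₂(p/q).
  0.08·log₂(0.08/0.22) = -0.11675
  0.21·log₂(0.21/0.30) = -0.10806
  0.71·log₂(0.71/0.48) = 0.40100
D(P‖Q) = 0.1762 bits.

0.1762 bits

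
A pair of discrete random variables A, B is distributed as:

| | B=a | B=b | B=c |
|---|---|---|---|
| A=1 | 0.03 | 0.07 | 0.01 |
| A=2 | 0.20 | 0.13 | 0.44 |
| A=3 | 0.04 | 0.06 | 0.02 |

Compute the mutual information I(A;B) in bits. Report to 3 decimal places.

0.138 bits

Marginals: p(A) = (0.1100, 0.7700, 0.1200), p(B) = (0.2700, 0.2600, 0.4700).
I(A;B) = H(A) + H(B) − H(A,B).
H(A) = 1.0077, H(B) = 1.5273, H(A,B) = 2.3971.
I(A;B) = 1.0077 + 1.5273 − 2.3971 = 0.138 bits.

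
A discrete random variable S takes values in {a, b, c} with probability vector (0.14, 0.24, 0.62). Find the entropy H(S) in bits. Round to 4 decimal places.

1.3188 bits

H(S) = −Σ p·log₂ p.
  −(0.14)·log₂(0.14) = 0.39711
  −(0.24)·log₂(0.24) = 0.49413
  −(0.62)·log₂(0.62) = 0.42759
Sum: 0.39711 + 0.49413 + 0.42759 = 1.3188 bits.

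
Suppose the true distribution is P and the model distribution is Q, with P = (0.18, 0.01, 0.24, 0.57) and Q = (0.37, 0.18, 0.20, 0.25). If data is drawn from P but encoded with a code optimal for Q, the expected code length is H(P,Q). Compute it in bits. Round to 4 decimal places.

1.9802 bits

H(P,Q) = −Σ p·log₂ q.
  −0.18·log₂(0.37) = 0.25819
  −0.01·log₂(0.18) = 0.02474
  −0.24·log₂(0.20) = 0.55726
  −0.57·log₂(0.25) = 1.14000
H(P,Q) = 1.9802 bits.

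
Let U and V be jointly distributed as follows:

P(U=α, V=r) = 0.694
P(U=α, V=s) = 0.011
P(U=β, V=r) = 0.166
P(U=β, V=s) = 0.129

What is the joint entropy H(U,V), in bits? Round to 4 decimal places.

H(U,V) = −Σ p(x,y)·log₂ p(x,y) over all 4 cells.
  cell (α,r): −0.694·log₂0.694 = 0.36573
  cell (α,s): −0.011·log₂0.011 = 0.07157
  cell (β,r): −0.166·log₂0.166 = 0.43006
  cell (β,s): −0.129·log₂0.129 = 0.38114
Sum = 1.2485 bits.

1.2485 bits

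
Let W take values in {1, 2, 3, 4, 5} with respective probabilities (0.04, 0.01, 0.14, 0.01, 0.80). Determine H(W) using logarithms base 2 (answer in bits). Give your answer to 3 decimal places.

0.973 bits

H(W) = −Σ p·log₂ p.
  −(0.04)·log₂(0.04) = 0.1858
  −(0.01)·log₂(0.01) = 0.0664
  −(0.14)·log₂(0.14) = 0.3971
  −(0.01)·log₂(0.01) = 0.0664
  −(0.80)·log₂(0.80) = 0.2575
Sum: 0.1858 + 0.0664 + 0.3971 + 0.0664 + 0.2575 = 0.973 bits.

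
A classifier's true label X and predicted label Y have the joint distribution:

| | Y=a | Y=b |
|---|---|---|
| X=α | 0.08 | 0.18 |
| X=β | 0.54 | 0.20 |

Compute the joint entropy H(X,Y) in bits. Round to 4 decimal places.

1.6812 bits

H(X,Y) = −Σ p(x,y)·log₂ p(x,y) over all 4 cells.
  cell (α,a): −0.08·log₂0.08 = 0.29151
  cell (α,b): −0.18·log₂0.18 = 0.44531
  cell (β,a): −0.54·log₂0.54 = 0.48004
  cell (β,b): −0.20·log₂0.20 = 0.46439
Sum = 1.6812 bits.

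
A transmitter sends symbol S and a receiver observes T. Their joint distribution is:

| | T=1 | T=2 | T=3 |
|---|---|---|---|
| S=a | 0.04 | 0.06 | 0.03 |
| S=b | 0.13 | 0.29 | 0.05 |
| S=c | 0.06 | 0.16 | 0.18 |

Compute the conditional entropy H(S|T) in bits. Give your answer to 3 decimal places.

Marginals: p(S) = (0.1300, 0.4700, 0.4000), p(T) = (0.2300, 0.5100, 0.2600).
H(S|T) = Σ p(T) · H(S|T=·).
  T=1: p=0.2300, H(S|T=1) = 1.4098
  T=2: p=0.5100, H(S|T=2) = 1.3510
  T=3: p=0.2600, H(S|T=3) = 1.1842
Weighted sum = 1.321 bits.

1.321 bits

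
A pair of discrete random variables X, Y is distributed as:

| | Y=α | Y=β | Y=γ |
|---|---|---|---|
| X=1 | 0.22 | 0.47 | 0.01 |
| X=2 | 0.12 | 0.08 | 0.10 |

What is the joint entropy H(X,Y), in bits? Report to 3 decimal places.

H(X,Y) = −Σ p(x,y)·log₂ p(x,y) over all 6 cells.
  cell (1,α): −0.22·log₂0.22 = 0.4806
  cell (1,β): −0.47·log₂0.47 = 0.5120
  cell (1,γ): −0.01·log₂0.01 = 0.0664
  cell (2,α): −0.12·log₂0.12 = 0.3671
  cell (2,β): −0.08·log₂0.08 = 0.2915
  cell (2,γ): −0.10·log₂0.10 = 0.3322
Sum = 2.050 bits.

2.050 bits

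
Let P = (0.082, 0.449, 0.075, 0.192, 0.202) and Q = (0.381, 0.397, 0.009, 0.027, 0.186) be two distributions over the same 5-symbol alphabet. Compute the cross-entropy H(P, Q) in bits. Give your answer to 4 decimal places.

2.7129 bits

H(P,Q) = −Σ p·log₂ q.
  −0.082·log₂(0.381) = 0.11416
  −0.449·log₂(0.397) = 0.59842
  −0.075·log₂(0.009) = 0.50969
  −0.192·log₂(0.027) = 1.00049
  −0.202·log₂(0.186) = 0.49018
H(P,Q) = 2.7129 bits.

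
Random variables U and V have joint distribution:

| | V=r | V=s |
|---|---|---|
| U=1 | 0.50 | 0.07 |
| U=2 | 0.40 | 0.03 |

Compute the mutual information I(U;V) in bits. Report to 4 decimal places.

Marginals: p(U) = (0.5700, 0.4300), p(V) = (0.9000, 0.1000).
I(U;V) = H(U) + H(V) − H(U,V).
H(U) = 0.9858, H(V) = 0.4690, H(U,V) = 1.4491.
I(U;V) = 0.9858 + 0.4690 − 1.4491 = 0.0057 bits.

0.0057 bits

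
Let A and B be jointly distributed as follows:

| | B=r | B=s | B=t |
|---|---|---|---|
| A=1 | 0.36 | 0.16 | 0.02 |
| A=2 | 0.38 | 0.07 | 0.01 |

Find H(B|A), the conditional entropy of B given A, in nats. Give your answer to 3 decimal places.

Marginals: p(A) = (0.5400, 0.4600), p(B) = (0.7400, 0.2300, 0.0300).
H(B|A) = Σ p(A) · H(B|A=·).
  A=1: p=0.5400, H(B|A=1) = 0.7528
  A=2: p=0.4600, H(B|A=2) = 0.5276
Weighted sum = 0.649 nats.

0.649 nats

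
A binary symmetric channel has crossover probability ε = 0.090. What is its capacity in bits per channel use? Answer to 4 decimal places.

0.5635 bits

Binary symmetric channel: C = 1 − h₂(ε) where h₂ is the binary entropy function.
h₂(0.090) = −0.090·log₂0.090 − 0.910·log₂0.910 = 0.4365.
C = 1 − 0.4365 = 0.5635 bits per channel use.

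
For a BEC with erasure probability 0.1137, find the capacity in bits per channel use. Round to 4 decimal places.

0.8863 bits

Binary erasure channel: capacity C = 1 − ε.
C = 1 − 0.1137 = 0.8863 bits per channel use.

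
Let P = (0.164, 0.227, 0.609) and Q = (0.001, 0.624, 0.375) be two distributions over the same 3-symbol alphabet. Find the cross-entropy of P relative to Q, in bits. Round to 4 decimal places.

2.6506 bits

H(P,Q) = −Σ p·log₂ q.
  −0.164·log₂(0.001) = 1.63439
  −0.227·log₂(0.624) = 0.15445
  −0.609·log₂(0.375) = 0.86176
H(P,Q) = 2.6506 bits.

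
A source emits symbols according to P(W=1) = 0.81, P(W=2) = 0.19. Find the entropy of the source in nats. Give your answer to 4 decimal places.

H(W) = −Σ p·ln p.
  −(0.81)·ln(0.81) = 0.17068
  −(0.19)·ln(0.19) = 0.31554
Sum: 0.17068 + 0.31554 = 0.4862 nats.

0.4862 nats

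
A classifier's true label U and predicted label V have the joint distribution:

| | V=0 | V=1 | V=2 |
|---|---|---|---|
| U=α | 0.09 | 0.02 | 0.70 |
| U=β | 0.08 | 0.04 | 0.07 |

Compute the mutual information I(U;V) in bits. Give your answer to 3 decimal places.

0.138 bits

Marginals: p(U) = (0.8100, 0.1900), p(V) = (0.1700, 0.0600, 0.7700).
I(U;V) = H(U) + H(V) − H(U,V).
H(U) = 0.7015, H(V) = 0.9685, H(U,V) = 1.5315.
I(U;V) = 0.7015 + 0.9685 − 1.5315 = 0.138 bits.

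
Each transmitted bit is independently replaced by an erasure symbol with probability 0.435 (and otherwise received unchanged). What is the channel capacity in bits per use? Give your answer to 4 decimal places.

0.5650 bits

Binary erasure channel: capacity C = 1 − ε.
C = 1 − 0.435 = 0.5650 bits per channel use.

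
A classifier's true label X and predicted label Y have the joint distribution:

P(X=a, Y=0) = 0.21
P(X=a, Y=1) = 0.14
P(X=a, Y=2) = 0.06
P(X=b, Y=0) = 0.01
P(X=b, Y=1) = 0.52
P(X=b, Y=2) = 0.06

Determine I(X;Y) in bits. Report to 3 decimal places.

Marginals: p(X) = (0.4100, 0.5900), p(Y) = (0.2200, 0.6600, 0.1200).
I(X;Y) = Σ p(x,y)·log₂[p(x,y)/(p(x)p(y))].
  (a,0): 0.21·log₂(2.3282) = 0.2560
  (a,1): 0.14·log₂(0.5174) = -0.1331
  (a,2): 0.06·log₂(1.2195) = 0.0172
  (b,0): 0.01·log₂(0.0770) = -0.0370
  (b,1): 0.52·log₂(1.3354) = 0.2170
  (b,2): 0.06·log₂(0.8475) = -0.0143
Sum = 0.306 bits.

0.306 bits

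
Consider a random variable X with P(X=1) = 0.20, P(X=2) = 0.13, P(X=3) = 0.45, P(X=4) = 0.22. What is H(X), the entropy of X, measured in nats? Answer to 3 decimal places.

1.280 nats

H(X) = −Σ p·ln p.
  −(0.20)·ln(0.20) = 0.3219
  −(0.13)·ln(0.13) = 0.2652
  −(0.45)·ln(0.45) = 0.3593
  −(0.22)·ln(0.22) = 0.3331
Sum: 0.3219 + 0.2652 + 0.3593 + 0.3331 = 1.280 nats.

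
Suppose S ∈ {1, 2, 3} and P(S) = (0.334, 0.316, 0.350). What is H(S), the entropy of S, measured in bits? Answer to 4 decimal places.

1.5837 bits

H(S) = −Σ p·log₂ p.
  −(0.334)·log₂(0.334) = 0.52841
  −(0.316)·log₂(0.316) = 0.52519
  −(0.350)·log₂(0.350) = 0.53010
Sum: 0.52841 + 0.52519 + 0.53010 = 1.5837 bits.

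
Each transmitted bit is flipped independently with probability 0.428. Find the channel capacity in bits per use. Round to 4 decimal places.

Binary symmetric channel: C = 1 − h₂(ε) where h₂ is the binary entropy function.
h₂(0.428) = −0.428·log₂0.428 − 0.572·log₂0.572 = 0.9850.
C = 1 − 0.9850 = 0.0150 bits per channel use.

0.0150 bits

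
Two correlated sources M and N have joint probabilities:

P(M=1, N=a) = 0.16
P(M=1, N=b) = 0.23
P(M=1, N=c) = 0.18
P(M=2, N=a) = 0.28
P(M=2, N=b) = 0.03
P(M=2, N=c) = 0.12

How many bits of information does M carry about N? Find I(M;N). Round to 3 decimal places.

Marginals: p(M) = (0.5700, 0.4300), p(N) = (0.4400, 0.2600, 0.3000).
I(M;N) = Σ p(x,y)·log₂[p(x,y)/(p(x)p(y))].
  (1,a): 0.16·log₂(0.6380) = -0.1038
  (1,b): 0.23·log₂(1.5520) = 0.1458
  (1,c): 0.18·log₂(1.0526) = 0.0133
  (2,a): 0.28·log₂(1.4799) = 0.1583
  (2,b): 0.03·log₂(0.2683) = -0.0569
  (2,c): 0.12·log₂(0.9302) = -0.0125
Sum = 0.144 bits.

0.144 bits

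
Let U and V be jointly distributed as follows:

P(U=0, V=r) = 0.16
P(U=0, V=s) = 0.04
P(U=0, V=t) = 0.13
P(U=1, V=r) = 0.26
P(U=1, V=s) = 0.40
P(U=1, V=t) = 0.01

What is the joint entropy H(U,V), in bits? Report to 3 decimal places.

H(U,V) = −Σ p(x,y)·log₂ p(x,y) over all 6 cells.
  cell (0,r): −0.16·log₂0.16 = 0.4230
  cell (0,s): −0.04·log₂0.04 = 0.1858
  cell (0,t): −0.13·log₂0.13 = 0.3826
  cell (1,r): −0.26·log₂0.26 = 0.5053
  cell (1,s): −0.40·log₂0.40 = 0.5288
  cell (1,t): −0.01·log₂0.01 = 0.0664
Sum = 2.092 bits.

2.092 bits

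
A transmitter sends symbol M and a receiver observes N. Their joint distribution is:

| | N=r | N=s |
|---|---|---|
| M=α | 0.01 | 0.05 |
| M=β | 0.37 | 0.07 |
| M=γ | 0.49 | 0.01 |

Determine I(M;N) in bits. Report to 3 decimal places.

0.170 bits

Marginals: p(M) = (0.0600, 0.4400, 0.5000), p(N) = (0.8700, 0.1300).
I(M;N) = H(M) + H(N) − H(M,N).
H(M) = 1.2647, H(N) = 0.5574, H(M,N) = 1.6525.
I(M;N) = 1.2647 + 0.5574 − 1.6525 = 0.170 bits.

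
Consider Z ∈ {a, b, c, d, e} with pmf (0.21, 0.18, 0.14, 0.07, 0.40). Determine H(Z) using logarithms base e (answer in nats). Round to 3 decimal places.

H(Z) = −Σ p·ln p.
  −(0.21)·ln(0.21) = 0.3277
  −(0.18)·ln(0.18) = 0.3087
  −(0.14)·ln(0.14) = 0.2753
  −(0.07)·ln(0.07) = 0.1861
  −(0.40)·ln(0.40) = 0.3665
Sum: 0.3277 + 0.3087 + 0.2753 + 0.1861 + 0.3665 = 1.464 nats.

1.464 nats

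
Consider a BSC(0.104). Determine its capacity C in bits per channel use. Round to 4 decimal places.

Binary symmetric channel: C = 1 − h₂(ε) where h₂ is the binary entropy function.
h₂(0.104) = −0.104·log₂0.104 − 0.896·log₂0.896 = 0.4815.
C = 1 − 0.4815 = 0.5185 bits per channel use.

0.5185 bits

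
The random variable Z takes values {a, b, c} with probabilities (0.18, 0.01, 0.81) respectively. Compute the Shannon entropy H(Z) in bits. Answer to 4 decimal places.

H(Z) = −Σ p·log₂ p.
  −(0.18)·log₂(0.18) = 0.44531
  −(0.01)·log₂(0.01) = 0.06644
  −(0.81)·log₂(0.81) = 0.24625
Sum: 0.44531 + 0.06644 + 0.24625 = 0.7580 bits.

0.7580 bits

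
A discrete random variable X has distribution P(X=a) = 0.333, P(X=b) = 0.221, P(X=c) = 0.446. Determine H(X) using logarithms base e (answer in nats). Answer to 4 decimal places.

H(X) = −Σ p·ln p.
  −(0.333)·ln(0.333) = 0.36617
  −(0.221)·ln(0.221) = 0.33362
  −(0.446)·ln(0.446) = 0.36012
Sum: 0.36617 + 0.33362 + 0.36012 = 1.0599 nats.

1.0599 nats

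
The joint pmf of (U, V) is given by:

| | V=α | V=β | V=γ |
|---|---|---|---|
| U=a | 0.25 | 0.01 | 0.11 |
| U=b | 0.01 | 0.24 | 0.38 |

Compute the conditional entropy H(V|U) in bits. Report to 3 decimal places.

1.057 bits

Chain rule: H(V|U) = H(U,V) − H(U).
Marginals: p(U) = (0.3700, 0.6300), p(V) = (0.2600, 0.2500, 0.4900).
H(U,V) = 2.0078 bits; H(U) = 0.9507 bits.
H(V|U) = 2.0078 − 0.9507 = 1.057 bits.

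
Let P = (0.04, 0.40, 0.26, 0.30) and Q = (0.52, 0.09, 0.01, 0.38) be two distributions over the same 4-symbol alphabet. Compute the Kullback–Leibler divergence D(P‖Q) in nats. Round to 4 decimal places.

D(P‖Q) = Σ p·ln(p/q).
  0.04·ln(0.04/0.52) = -0.10260
  0.40·ln(0.40/0.09) = 0.59666
  0.26·ln(0.26/0.01) = 0.84711
  0.30·ln(0.30/0.38) = -0.07092
D(P‖Q) = 1.2703 nats.

1.2703 nats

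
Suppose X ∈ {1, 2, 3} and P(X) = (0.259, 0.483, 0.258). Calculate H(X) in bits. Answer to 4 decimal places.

H(X) = −Σ p·log₂ p.
  −(0.259)·log₂(0.259) = 0.50478
  −(0.483)·log₂(0.483) = 0.50710
  −(0.258)·log₂(0.258) = 0.50428
Sum: 0.50478 + 0.50710 + 0.50428 = 1.5162 bits.

1.5162 bits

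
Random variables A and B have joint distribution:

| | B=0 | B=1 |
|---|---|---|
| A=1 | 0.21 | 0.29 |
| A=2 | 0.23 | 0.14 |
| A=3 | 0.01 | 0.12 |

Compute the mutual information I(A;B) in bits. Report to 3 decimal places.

Marginals: p(A) = (0.5000, 0.3700, 0.1300), p(B) = (0.4500, 0.5500).
I(A;B) = Σ p(x,y)·log₂[p(x,y)/(p(x)p(y))].
  (1,0): 0.21·log₂(0.9333) = -0.0209
  (1,1): 0.29·log₂(1.0545) = 0.0222
  (2,0): 0.23·log₂(1.3814) = 0.1072
  (2,1): 0.14·log₂(0.6880) = -0.0755
  (3,0): 0.01·log₂(0.1709) = -0.0255
  (3,1): 0.12·log₂(1.6783) = 0.0896
Sum = 0.097 bits.

0.097 bits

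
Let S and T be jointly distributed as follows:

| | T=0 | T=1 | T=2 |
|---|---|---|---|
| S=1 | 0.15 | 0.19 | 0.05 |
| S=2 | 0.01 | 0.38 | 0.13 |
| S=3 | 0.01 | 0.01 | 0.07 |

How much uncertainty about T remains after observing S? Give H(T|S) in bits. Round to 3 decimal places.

Marginals: p(S) = (0.3900, 0.5200, 0.0900), p(T) = (0.1700, 0.5800, 0.2500).
H(T|S) = Σ p(S) · H(T|S=·).
  S=1: p=0.3900, H(T|S=1) = 1.4156
  S=2: p=0.5200, H(T|S=2) = 0.9403
  S=3: p=0.0900, H(T|S=3) = 0.9864
Weighted sum = 1.130 bits.

1.130 bits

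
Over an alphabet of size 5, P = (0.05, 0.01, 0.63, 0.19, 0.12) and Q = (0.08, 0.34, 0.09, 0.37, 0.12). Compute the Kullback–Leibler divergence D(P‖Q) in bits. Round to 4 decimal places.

1.5012 bits

D(P‖Q) = Σ p·log₂(p/q).
  0.05·log₂(0.05/0.08) = -0.03390
  0.01·log₂(0.01/0.34) = -0.05087
  0.63·log₂(0.63/0.09) = 1.76863
  0.19·log₂(0.19/0.37) = -0.18269
  0.12·log₂(0.12/0.12) = 0.00000
D(P‖Q) = 1.5012 bits.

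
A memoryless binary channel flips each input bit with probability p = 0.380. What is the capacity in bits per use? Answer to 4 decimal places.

Binary symmetric channel: C = 1 − h₂(ε) where h₂ is the binary entropy function.
h₂(0.380) = −0.380·log₂0.380 − 0.620·log₂0.620 = 0.9580.
C = 1 − 0.9580 = 0.0420 bits per channel use.

0.0420 bits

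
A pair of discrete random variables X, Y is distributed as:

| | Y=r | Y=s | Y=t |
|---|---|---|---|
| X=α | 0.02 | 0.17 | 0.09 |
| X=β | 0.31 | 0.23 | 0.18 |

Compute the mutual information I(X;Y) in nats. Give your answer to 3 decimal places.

Marginals: p(X) = (0.2800, 0.7200), p(Y) = (0.3300, 0.4000, 0.2700).
I(X;Y) = H(X) + H(Y) − H(X,Y).
H(X) = 0.5930, H(Y) = 1.0859, H(X,Y) = 1.6059.
I(X;Y) = 0.5930 + 1.0859 − 1.6059 = 0.073 nats.

0.073 nats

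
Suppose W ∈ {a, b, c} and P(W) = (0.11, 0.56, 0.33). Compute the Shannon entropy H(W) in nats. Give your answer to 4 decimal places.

H(W) = −Σ p·ln p.
  −(0.11)·ln(0.11) = 0.24280
  −(0.56)·ln(0.56) = 0.32470
  −(0.33)·ln(0.33) = 0.36586
Sum: 0.24280 + 0.32470 + 0.36586 = 0.9334 nats.

0.9334 nats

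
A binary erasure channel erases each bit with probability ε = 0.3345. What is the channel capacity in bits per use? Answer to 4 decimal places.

Binary erasure channel: capacity C = 1 − ε.
C = 1 − 0.3345 = 0.6655 bits per channel use.

0.6655 bits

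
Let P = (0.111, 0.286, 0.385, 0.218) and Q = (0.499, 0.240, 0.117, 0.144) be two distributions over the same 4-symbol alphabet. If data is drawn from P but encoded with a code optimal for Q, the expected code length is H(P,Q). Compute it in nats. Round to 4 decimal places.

H(P,Q) = −Σ p·ln q.
  −0.111·ln(0.499) = 0.07716
  −0.286·ln(0.240) = 0.40816
  −0.385·ln(0.117) = 0.82605
  −0.218·ln(0.144) = 0.42247
H(P,Q) = 1.7338 nats.

1.7338 nats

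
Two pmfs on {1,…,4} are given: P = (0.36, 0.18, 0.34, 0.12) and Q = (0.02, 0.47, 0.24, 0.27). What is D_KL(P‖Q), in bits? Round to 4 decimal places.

D(P‖Q) = Σ p·log₂(p/q).
  0.36·log₂(0.36/0.02) = 1.50117
  0.18·log₂(0.18/0.47) = -0.24924
  0.34·log₂(0.34/0.24) = 0.17085
  0.12·log₂(0.12/0.27) = -0.14039
D(P‖Q) = 1.2824 bits.

1.2824 bits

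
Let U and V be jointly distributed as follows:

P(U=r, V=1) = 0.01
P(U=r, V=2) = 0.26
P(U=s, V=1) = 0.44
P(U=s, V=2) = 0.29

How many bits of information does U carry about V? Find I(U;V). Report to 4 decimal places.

0.2235 bits

Marginals: p(U) = (0.2700, 0.7300), p(V) = (0.4500, 0.5500).
I(U;V) = Σ p(x,y)·log₂[p(x,y)/(p(x)p(y))].
  (r,1): 0.01·log₂(0.0823) = -0.03603
  (r,2): 0.26·log₂(1.7508) = 0.21009
  (s,1): 0.44·log₂(1.3394) = 0.18551
  (s,2): 0.29·log₂(0.7223) = -0.13611
Sum = 0.2235 bits.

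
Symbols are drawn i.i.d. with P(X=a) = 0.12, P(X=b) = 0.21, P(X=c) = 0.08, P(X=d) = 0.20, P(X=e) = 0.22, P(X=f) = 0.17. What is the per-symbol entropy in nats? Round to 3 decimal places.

H(X) = −Σ p·ln p.
  −(0.12)·ln(0.12) = 0.2544
  −(0.21)·ln(0.21) = 0.3277
  −(0.08)·ln(0.08) = 0.2021
  −(0.20)·ln(0.20) = 0.3219
  −(0.22)·ln(0.22) = 0.3331
  −(0.17)·ln(0.17) = 0.3012
Sum: 0.2544 + 0.3277 + 0.2021 + 0.3219 + 0.3331 + 0.3012 = 1.740 nats.

1.740 nats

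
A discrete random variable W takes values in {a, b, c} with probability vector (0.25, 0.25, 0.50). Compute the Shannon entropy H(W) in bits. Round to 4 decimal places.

H(W) = −Σ p·log₂ p.
  −(0.25)·log₂(0.25) = 0.50000
  −(0.25)·log₂(0.25) = 0.50000
  −(0.50)·log₂(0.50) = 0.50000
Sum: 0.50000 + 0.50000 + 0.50000 = 1.5000 bits.

1.5000 bits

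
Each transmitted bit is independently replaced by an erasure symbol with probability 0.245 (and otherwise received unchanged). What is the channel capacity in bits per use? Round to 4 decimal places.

Binary erasure channel: capacity C = 1 − ε.
C = 1 − 0.245 = 0.7550 bits per channel use.

0.7550 bits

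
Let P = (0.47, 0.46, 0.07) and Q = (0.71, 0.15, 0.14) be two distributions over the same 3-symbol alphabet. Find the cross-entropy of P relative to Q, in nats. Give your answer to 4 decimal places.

H(P,Q) = −Σ p·ln q.
  −0.47·ln(0.71) = 0.16097
  −0.46·ln(0.15) = 0.87268
  −0.07·ln(0.14) = 0.13763
H(P,Q) = 1.1713 nats.

1.1713 nats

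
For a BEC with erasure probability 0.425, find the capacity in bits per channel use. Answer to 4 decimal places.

Binary erasure channel: capacity C = 1 − ε.
C = 1 − 0.425 = 0.5750 bits per channel use.

0.5750 bits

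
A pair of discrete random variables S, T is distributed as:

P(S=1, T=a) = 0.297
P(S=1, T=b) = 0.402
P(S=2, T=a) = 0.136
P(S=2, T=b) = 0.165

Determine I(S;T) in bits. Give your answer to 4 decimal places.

0.0004 bits

Marginals: p(S) = (0.6990, 0.3010), p(T) = (0.4330, 0.5670).
I(S;T) = H(S) + H(T) − H(S,T).
H(S) = 0.8825, H(T) = 0.9870, H(S,T) = 1.8691.
I(S;T) = 0.8825 + 0.9870 − 1.8691 = 0.0004 bits.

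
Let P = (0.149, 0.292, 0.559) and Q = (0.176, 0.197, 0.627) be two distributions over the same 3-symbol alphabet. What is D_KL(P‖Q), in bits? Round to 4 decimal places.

D(P‖Q) = Σ p·log₂(p/q).
  0.149·log₂(0.149/0.176) = -0.03580
  0.292·log₂(0.292/0.197) = 0.16579
  0.559·log₂(0.559/0.627) = -0.09258
D(P‖Q) = 0.0374 bits.

0.0374 bits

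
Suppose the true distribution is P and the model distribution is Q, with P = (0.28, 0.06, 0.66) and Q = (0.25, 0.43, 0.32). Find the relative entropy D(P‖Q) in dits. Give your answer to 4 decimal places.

D(P‖Q) = Σ p·log₁₀(p/q).
  0.28·log₁₀(0.28/0.25) = 0.01378
  0.06·log₁₀(0.06/0.43) = -0.05132
  0.66·log₁₀(0.66/0.32) = 0.20750
D(P‖Q) = 0.1700 dits.

0.1700 dits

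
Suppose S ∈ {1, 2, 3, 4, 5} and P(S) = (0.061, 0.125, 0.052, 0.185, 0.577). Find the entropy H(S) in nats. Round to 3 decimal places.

H(S) = −Σ p·ln p.
  −(0.061)·ln(0.061) = 0.1706
  −(0.125)·ln(0.125) = 0.2599
  −(0.052)·ln(0.052) = 0.1537
  −(0.185)·ln(0.185) = 0.3122
  −(0.577)·ln(0.577) = 0.3173
Sum: 0.1706 + 0.2599 + 0.1537 + 0.3122 + 0.3173 = 1.214 nats.

1.214 nats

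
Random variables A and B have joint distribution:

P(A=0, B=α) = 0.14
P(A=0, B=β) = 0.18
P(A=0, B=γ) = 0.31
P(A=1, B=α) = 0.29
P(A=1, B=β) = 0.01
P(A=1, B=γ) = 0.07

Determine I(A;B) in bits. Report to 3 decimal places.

0.241 bits

Marginals: p(A) = (0.6300, 0.3700), p(B) = (0.4300, 0.1900, 0.3800).
I(A;B) = Σ p(x,y)·log₂[p(x,y)/(p(x)p(y))].
  (0,α): 0.14·log₂(0.5168) = -0.1333
  (0,β): 0.18·log₂(1.5038) = 0.1059
  (0,γ): 0.31·log₂(1.2949) = 0.1156
  (1,α): 0.29·log₂(1.8228) = 0.2512
  (1,β): 0.01·log₂(0.1422) = -0.0281
  (1,γ): 0.07·log₂(0.4979) = -0.0704
Sum = 0.241 bits.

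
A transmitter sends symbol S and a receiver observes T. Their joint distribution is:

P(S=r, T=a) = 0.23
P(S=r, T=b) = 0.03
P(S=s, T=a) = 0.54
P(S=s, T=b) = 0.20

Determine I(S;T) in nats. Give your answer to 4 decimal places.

Marginals: p(S) = (0.2600, 0.7400), p(T) = (0.7700, 0.2300).
I(S;T) = H(S) + H(T) − H(S,T).
H(S) = 0.5731, H(T) = 0.5393, H(S,T) = 1.0979.
I(S;T) = 0.5731 + 0.5393 − 1.0979 = 0.0145 nats.

0.0145 nats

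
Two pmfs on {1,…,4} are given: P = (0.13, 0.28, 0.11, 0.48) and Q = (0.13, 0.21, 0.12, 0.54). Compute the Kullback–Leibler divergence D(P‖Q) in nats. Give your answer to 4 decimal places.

D(P‖Q) = Σ p·ln(p/q).
  0.13·ln(0.13/0.13) = 0.00000
  0.28·ln(0.28/0.21) = 0.08055
  0.11·ln(0.11/0.12) = -0.00957
  0.48·ln(0.48/0.54) = -0.05654
D(P‖Q) = 0.0144 nats.

0.0144 nats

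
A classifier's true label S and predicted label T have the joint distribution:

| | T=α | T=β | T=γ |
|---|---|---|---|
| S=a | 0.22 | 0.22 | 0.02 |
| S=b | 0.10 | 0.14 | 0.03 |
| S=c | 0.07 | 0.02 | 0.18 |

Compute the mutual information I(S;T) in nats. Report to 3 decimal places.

Marginals: p(S) = (0.4600, 0.2700, 0.2700), p(T) = (0.3900, 0.3800, 0.2300).
I(S;T) = Σ p(x,y)·ln[p(x,y)/(p(x)p(y))].
  (a,α): 0.22·ln(1.2263) = 0.0449
  (a,β): 0.22·ln(1.2586) = 0.0506
  (a,γ): 0.02·ln(0.1890) = -0.0333
  (b,α): 0.10·ln(0.9497) = -0.0052
  (b,β): 0.14·ln(1.3645) = 0.0435
  (b,γ): 0.03·ln(0.4831) = -0.0218
  (c,α): 0.07·ln(0.6648) = -0.0286
  (c,β): 0.02·ln(0.1949) = -0.0327
  (c,γ): 0.18·ln(2.8986) = 0.1916
Sum = 0.209 nats.

0.209 nats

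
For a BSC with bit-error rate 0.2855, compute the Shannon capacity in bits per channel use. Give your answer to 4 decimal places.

Binary symmetric channel: C = 1 − h₂(ε) where h₂ is the binary entropy function.
h₂(0.2855) = −0.2855·log₂0.2855 − 0.7145·log₂0.7145 = 0.8628.
C = 1 − 0.8628 = 0.1372 bits per channel use.

0.1372 bits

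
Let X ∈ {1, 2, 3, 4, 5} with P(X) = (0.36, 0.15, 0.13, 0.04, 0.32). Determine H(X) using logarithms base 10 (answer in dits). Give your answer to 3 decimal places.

0.613 dits

H(X) = −Σ p·log₁₀ p.
  −(0.36)·log₁₀(0.36) = 0.1597
  −(0.15)·log₁₀(0.15) = 0.1236
  −(0.13)·log₁₀(0.13) = 0.1152
  −(0.04)·log₁₀(0.04) = 0.0559
  −(0.32)·log₁₀(0.32) = 0.1584
Sum: 0.1597 + 0.1236 + 0.1152 + 0.0559 + 0.1584 = 0.613 dits.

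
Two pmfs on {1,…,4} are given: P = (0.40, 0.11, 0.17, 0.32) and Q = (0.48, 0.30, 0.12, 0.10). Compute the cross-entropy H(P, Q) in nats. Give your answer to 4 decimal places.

H(P,Q) = −Σ p·ln q.
  −0.40·ln(0.48) = 0.29359
  −0.11·ln(0.30) = 0.13244
  −0.17·ln(0.12) = 0.36044
  −0.32·ln(0.10) = 0.73683
H(P,Q) = 1.5233 nats.

1.5233 nats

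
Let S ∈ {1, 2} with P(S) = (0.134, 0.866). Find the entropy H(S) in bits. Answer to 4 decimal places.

0.5683 bits

H(S) = −Σ p·log₂ p.
  −(0.134)·log₂(0.134) = 0.38856
  −(0.866)·log₂(0.866) = 0.17975
Sum: 0.38856 + 0.17975 = 0.5683 bits.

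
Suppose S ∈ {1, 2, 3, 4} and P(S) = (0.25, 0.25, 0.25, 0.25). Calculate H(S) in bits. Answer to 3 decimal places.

H(S) = −Σ p·log₂ p.
  −(0.25)·log₂(0.25) = 0.5000
  −(0.25)·log₂(0.25) = 0.5000
  −(0.25)·log₂(0.25) = 0.5000
  −(0.25)·log₂(0.25) = 0.5000
Sum: 0.5000 + 0.5000 + 0.5000 + 0.5000 = 2.000 bits.

2.000 bits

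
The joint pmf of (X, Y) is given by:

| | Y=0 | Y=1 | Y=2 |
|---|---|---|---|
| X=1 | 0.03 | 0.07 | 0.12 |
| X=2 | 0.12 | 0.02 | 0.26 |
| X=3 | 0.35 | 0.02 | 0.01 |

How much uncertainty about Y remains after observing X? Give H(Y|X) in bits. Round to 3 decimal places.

0.942 bits

Chain rule: H(Y|X) = H(X,Y) − H(X).
Marginals: p(X) = (0.2200, 0.4000, 0.3800), p(Y) = (0.5000, 0.1100, 0.3900).
H(X,Y) = 2.4820 bits; H(X) = 1.5398 bits.
H(Y|X) = 2.4820 − 1.5398 = 0.942 bits.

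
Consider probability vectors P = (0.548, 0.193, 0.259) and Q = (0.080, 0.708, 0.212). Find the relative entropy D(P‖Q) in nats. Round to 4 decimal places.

D(P‖Q) = Σ p·ln(p/q).
  0.548·ln(0.548/0.080) = 1.05449
  0.193·ln(0.193/0.708) = -0.25085
  0.259·ln(0.259/0.212) = 0.05186
D(P‖Q) = 0.8555 nats.

0.8555 nats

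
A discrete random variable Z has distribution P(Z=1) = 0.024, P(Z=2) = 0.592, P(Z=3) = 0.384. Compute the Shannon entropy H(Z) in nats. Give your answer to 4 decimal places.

0.7674 nats

H(Z) = −Σ p·ln p.
  −(0.024)·ln(0.024) = 0.08951
  −(0.592)·ln(0.592) = 0.31036
  −(0.384)·ln(0.384) = 0.36753
Sum: 0.08951 + 0.31036 + 0.36753 = 0.7674 nats.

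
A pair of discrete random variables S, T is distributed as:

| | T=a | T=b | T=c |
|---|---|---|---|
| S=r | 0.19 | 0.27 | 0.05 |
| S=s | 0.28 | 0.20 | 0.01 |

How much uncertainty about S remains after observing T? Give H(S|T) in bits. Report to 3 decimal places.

Marginals: p(S) = (0.5100, 0.4900), p(T) = (0.4700, 0.4700, 0.0600).
H(S|T) = Σ p(T) · H(S|T=·).
  T=a: p=0.4700, H(S|T=a) = 0.9734
  T=b: p=0.4700, H(S|T=b) = 0.9839
  T=c: p=0.0600, H(S|T=c) = 0.6500
Weighted sum = 0.959 bits.

0.959 bits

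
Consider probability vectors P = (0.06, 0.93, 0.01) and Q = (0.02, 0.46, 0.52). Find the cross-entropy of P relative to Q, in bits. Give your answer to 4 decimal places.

1.3899 bits

H(P,Q) = −Σ p·log₂ q.
  −0.06·log₂(0.02) = 0.33863
  −0.93·log₂(0.46) = 1.04187
  −0.01·log₂(0.52) = 0.00943
H(P,Q) = 1.3899 bits.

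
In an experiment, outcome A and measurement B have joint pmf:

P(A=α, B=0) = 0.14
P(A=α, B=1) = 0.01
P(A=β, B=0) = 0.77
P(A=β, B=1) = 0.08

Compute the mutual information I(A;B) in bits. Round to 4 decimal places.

Marginals: p(A) = (0.1500, 0.8500), p(B) = (0.9100, 0.0900).
I(A;B) = H(A) + H(B) − H(A,B).
H(A) = 0.6098, H(B) = 0.4365, H(A,B) = 1.0454.
I(A;B) = 0.6098 + 0.4365 − 1.0454 = 0.0009 bits.

0.0009 bits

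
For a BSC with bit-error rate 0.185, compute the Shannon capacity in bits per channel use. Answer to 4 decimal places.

0.3091 bits

Binary symmetric channel: C = 1 − h₂(ε) where h₂ is the binary entropy function.
h₂(0.185) = −0.185·log₂0.185 − 0.815·log₂0.815 = 0.6909.
C = 1 − 0.6909 = 0.3091 bits per channel use.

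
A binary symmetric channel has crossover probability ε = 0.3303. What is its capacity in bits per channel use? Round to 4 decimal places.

Binary symmetric channel: C = 1 − h₂(ε) where h₂ is the binary entropy function.
h₂(0.3303) = −0.3303·log₂0.3303 − 0.6697·log₂0.6697 = 0.9152.
C = 1 − 0.9152 = 0.0848 bits per channel use.

0.0848 bits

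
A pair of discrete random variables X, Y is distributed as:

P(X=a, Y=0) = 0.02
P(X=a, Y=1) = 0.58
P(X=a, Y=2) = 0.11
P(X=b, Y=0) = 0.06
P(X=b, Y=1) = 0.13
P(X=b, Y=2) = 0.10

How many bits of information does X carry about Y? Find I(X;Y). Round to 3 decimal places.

0.107 bits

Marginals: p(X) = (0.7100, 0.2900), p(Y) = (0.0800, 0.7100, 0.2100).
I(X;Y) = H(X) + H(Y) − H(X,Y).
H(X) = 0.8687, H(Y) = 1.1151, H(X,Y) = 1.8773.
I(X;Y) = 0.8687 + 1.1151 − 1.8773 = 0.107 bits.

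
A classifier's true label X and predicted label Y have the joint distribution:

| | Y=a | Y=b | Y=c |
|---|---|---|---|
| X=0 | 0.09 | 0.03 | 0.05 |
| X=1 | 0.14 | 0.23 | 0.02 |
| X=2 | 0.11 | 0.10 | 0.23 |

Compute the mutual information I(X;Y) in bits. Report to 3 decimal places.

0.218 bits

Marginals: p(X) = (0.1700, 0.3900, 0.4400), p(Y) = (0.3400, 0.3600, 0.3000).
I(X;Y) = Σ p(x,y)·log₂[p(x,y)/(p(x)p(y))].
  (0,a): 0.09·log₂(1.5571) = 0.0575
  (0,b): 0.03·log₂(0.4902) = -0.0309
  (0,c): 0.05·log₂(0.9804) = -0.0014
  (1,a): 0.14·log₂(1.0558) = 0.0110
  (1,b): 0.23·log₂(1.6382) = 0.1638
  (1,c): 0.02·log₂(0.1709) = -0.0510
  (2,a): 0.11·log₂(0.7353) = -0.0488
  (2,b): 0.10·log₂(0.6313) = -0.0664
  (2,c): 0.23·log₂(1.7424) = 0.1843
Sum = 0.218 bits.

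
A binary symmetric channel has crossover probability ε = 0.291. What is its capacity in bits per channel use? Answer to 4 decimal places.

0.1300 bits

Binary symmetric channel: C = 1 − h₂(ε) where h₂ is the binary entropy function.
h₂(0.291) = −0.291·log₂0.291 − 0.709·log₂0.709 = 0.8700.
C = 1 − 0.8700 = 0.1300 bits per channel use.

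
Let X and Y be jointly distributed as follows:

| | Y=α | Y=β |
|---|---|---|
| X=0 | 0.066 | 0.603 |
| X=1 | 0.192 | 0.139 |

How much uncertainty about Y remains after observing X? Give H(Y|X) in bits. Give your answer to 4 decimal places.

Marginals: p(X) = (0.6690, 0.3310), p(Y) = (0.2580, 0.7420).
H(Y|X) = Σ p(X) · H(Y|X=·).
  X=0: p=0.6690, H(Y|X=0) = 0.4647
  X=1: p=0.3310, H(Y|X=1) = 0.9814
Weighted sum = 0.6357 bits.

0.6357 bits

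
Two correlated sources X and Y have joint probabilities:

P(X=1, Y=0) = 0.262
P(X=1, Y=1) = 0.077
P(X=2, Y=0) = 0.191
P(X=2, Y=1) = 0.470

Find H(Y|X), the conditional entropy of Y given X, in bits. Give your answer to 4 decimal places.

Marginals: p(X) = (0.3390, 0.6610), p(Y) = (0.4530, 0.5470).
H(Y|X) = Σ p(X) · H(Y|X=·).
  X=1: p=0.3390, H(Y|X=1) = 0.7730
  X=2: p=0.6610, H(Y|X=2) = 0.8674
Weighted sum = 0.8354 bits.

0.8354 bits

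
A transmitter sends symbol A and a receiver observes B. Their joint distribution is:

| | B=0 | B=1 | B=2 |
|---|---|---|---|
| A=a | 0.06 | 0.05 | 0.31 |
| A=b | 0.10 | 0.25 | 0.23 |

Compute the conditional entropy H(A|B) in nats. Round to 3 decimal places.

0.609 nats

Marginals: p(A) = (0.4200, 0.5800), p(B) = (0.1600, 0.3000, 0.5400).
H(A|B) = Σ p(B) · H(A|B=·).
  B=0: p=0.1600, H(A|B=0) = 0.6616
  B=1: p=0.3000, H(A|B=1) = 0.4506
  B=2: p=0.5400, H(A|B=2) = 0.6821
Weighted sum = 0.609 nats.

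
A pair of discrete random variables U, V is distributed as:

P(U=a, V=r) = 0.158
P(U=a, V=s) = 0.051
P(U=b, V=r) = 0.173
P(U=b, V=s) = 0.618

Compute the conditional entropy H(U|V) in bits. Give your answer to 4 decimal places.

0.5906 bits

Chain rule: H(U|V) = H(U,V) − H(V).
Marginals: p(U) = (0.2090, 0.7910), p(V) = (0.3310, 0.6690).
H(U,V) = 1.5065 bits; H(V) = 0.9159 bits.
H(U|V) = 1.5065 − 0.9159 = 0.5906 bits.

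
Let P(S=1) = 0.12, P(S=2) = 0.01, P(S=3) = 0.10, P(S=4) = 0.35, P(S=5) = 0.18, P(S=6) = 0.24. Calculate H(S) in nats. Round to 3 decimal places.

1.549 nats

H(S) = −Σ p·ln p.
  −(0.12)·ln(0.12) = 0.2544
  −(0.01)·ln(0.01) = 0.0461
  −(0.10)·ln(0.10) = 0.2303
  −(0.35)·ln(0.35) = 0.3674
  −(0.18)·ln(0.18) = 0.3087
  −(0.24)·ln(0.24) = 0.3425
Sum: 0.2544 + 0.0461 + 0.2303 + 0.3674 + 0.3087 + 0.3425 = 1.549 nats.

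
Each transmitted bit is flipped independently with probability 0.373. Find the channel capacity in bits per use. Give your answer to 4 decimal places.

0.0471 bits

Binary symmetric channel: C = 1 − h₂(ε) where h₂ is the binary entropy function.
h₂(0.373) = −0.373·log₂0.373 − 0.627·log₂0.627 = 0.9529.
C = 1 − 0.9529 = 0.0471 bits per channel use.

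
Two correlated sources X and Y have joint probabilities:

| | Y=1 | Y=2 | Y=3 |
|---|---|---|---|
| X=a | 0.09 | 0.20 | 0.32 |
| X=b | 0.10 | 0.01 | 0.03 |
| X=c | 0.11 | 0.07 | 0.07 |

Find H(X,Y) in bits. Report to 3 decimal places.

2.741 bits

H(X,Y) = −Σ p(x,y)·log₂ p(x,y) over all 9 cells.
  cell (a,1): −0.09·log₂0.09 = 0.3127
  cell (a,2): −0.20·log₂0.20 = 0.4644
  cell (a,3): −0.32·log₂0.32 = 0.5260
  cell (b,1): −0.10·log₂0.10 = 0.3322
  cell (b,2): −0.01·log₂0.01 = 0.0664
  cell (b,3): −0.03·log₂0.03 = 0.1518
  cell (c,1): −0.11·log₂0.11 = 0.3503
  cell (c,2): −0.07·log₂0.07 = 0.2686
  cell (c,3): −0.07·log₂0.07 = 0.2686
Sum = 2.741 bits.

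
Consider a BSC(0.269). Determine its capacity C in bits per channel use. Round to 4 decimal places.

Binary symmetric channel: C = 1 − h₂(ε) where h₂ is the binary entropy function.
h₂(0.269) = −0.269·log₂0.269 − 0.731·log₂0.731 = 0.8400.
C = 1 − 0.8400 = 0.1600 bits per channel use.

0.1600 bits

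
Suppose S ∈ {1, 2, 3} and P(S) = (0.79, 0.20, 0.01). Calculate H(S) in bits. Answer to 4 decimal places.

H(S) = −Σ p·log₂ p.
  −(0.79)·log₂(0.79) = 0.26866
  −(0.20)·log₂(0.20) = 0.46439
  −(0.01)·log₂(0.01) = 0.06644
Sum: 0.26866 + 0.46439 + 0.06644 = 0.7995 bits.

0.7995 bits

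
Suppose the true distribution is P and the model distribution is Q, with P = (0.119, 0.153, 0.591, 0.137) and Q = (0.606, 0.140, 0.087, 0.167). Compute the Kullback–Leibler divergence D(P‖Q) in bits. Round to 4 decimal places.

D(P‖Q) = Σ p·log₂(p/q).
  0.119·log₂(0.119/0.606) = -0.27945
  0.153·log₂(0.153/0.140) = 0.01960
  0.591·log₂(0.591/0.087) = 1.63357
  0.137·log₂(0.137/0.167) = -0.03914
D(P‖Q) = 1.3346 bits.

1.3346 bits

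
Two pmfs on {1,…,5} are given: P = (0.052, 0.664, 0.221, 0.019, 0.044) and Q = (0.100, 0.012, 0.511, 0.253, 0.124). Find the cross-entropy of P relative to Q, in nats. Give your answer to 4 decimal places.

H(P,Q) = −Σ p·ln q.
  −0.052·ln(0.100) = 0.11973
  −0.664·ln(0.012) = 2.93677
  −0.221·ln(0.511) = 0.14838
  −0.019·ln(0.253) = 0.02611
  −0.044·ln(0.124) = 0.09185
H(P,Q) = 3.3228 nats.

3.3228 nats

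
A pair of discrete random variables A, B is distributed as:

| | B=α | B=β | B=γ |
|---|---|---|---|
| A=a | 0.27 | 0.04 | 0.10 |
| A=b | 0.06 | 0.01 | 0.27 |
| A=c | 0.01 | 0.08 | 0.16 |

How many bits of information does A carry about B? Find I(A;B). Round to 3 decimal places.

Marginals: p(A) = (0.4100, 0.3400, 0.2500), p(B) = (0.3400, 0.1300, 0.5300).
I(A;B) = H(A) + H(B) − H(A,B).
H(A) = 1.5566, H(B) = 1.3973, H(A,B) = 2.6289.
I(A;B) = 1.5566 + 1.3973 − 2.6289 = 0.325 bits.

0.325 bits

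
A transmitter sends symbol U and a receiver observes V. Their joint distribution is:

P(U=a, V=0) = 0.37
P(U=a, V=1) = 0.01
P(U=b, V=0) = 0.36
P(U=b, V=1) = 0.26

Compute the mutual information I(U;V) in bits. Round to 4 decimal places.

Marginals: p(U) = (0.3800, 0.6200), p(V) = (0.7300, 0.2700).
I(U;V) = H(U) + H(V) − H(U,V).
H(U) = 0.9580, H(V) = 0.8415, H(U,V) = 1.6331.
I(U;V) = 0.9580 + 0.8415 − 1.6331 = 0.1664 bits.

0.1664 bits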